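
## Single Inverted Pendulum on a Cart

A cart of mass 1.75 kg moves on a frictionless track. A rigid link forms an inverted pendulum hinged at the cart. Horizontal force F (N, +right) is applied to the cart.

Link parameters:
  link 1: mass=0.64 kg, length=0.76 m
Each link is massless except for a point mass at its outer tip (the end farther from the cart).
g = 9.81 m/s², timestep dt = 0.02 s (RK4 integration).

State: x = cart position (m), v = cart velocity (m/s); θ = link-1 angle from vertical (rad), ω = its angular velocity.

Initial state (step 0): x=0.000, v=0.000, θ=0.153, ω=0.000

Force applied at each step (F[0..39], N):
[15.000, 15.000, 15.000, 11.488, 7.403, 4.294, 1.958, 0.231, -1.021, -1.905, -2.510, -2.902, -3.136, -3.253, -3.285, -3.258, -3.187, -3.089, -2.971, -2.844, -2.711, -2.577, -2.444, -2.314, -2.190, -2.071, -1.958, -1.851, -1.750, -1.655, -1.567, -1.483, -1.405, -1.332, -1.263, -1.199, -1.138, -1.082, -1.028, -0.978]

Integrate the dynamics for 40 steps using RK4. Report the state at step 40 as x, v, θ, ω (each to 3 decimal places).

apply F[0]=+15.000 → step 1: x=0.002, v=0.159, θ=0.151, ω=-0.168
apply F[1]=+15.000 → step 2: x=0.006, v=0.319, θ=0.146, ω=-0.337
apply F[2]=+15.000 → step 3: x=0.014, v=0.479, θ=0.138, ω=-0.510
apply F[3]=+11.488 → step 4: x=0.025, v=0.601, θ=0.126, ω=-0.634
apply F[4]=+7.403 → step 5: x=0.038, v=0.677, θ=0.113, ω=-0.702
apply F[5]=+4.294 → step 6: x=0.052, v=0.718, θ=0.099, ω=-0.729
apply F[6]=+1.958 → step 7: x=0.066, v=0.734, θ=0.084, ω=-0.727
apply F[7]=+0.231 → step 8: x=0.081, v=0.732, θ=0.070, ω=-0.704
apply F[8]=-1.021 → step 9: x=0.096, v=0.716, θ=0.056, ω=-0.666
apply F[9]=-1.905 → step 10: x=0.110, v=0.691, θ=0.043, ω=-0.621
apply F[10]=-2.510 → step 11: x=0.123, v=0.659, θ=0.031, ω=-0.570
apply F[11]=-2.902 → step 12: x=0.136, v=0.624, θ=0.021, ω=-0.517
apply F[12]=-3.136 → step 13: x=0.148, v=0.587, θ=0.011, ω=-0.464
apply F[13]=-3.253 → step 14: x=0.159, v=0.550, θ=0.002, ω=-0.413
apply F[14]=-3.285 → step 15: x=0.170, v=0.512, θ=-0.006, ω=-0.365
apply F[15]=-3.258 → step 16: x=0.180, v=0.476, θ=-0.013, ω=-0.319
apply F[16]=-3.187 → step 17: x=0.189, v=0.441, θ=-0.019, ω=-0.277
apply F[17]=-3.089 → step 18: x=0.198, v=0.407, θ=-0.024, ω=-0.238
apply F[18]=-2.971 → step 19: x=0.205, v=0.375, θ=-0.028, ω=-0.202
apply F[19]=-2.844 → step 20: x=0.213, v=0.344, θ=-0.032, ω=-0.170
apply F[20]=-2.711 → step 21: x=0.219, v=0.316, θ=-0.035, ω=-0.141
apply F[21]=-2.577 → step 22: x=0.225, v=0.289, θ=-0.038, ω=-0.115
apply F[22]=-2.444 → step 23: x=0.231, v=0.264, θ=-0.040, ω=-0.092
apply F[23]=-2.314 → step 24: x=0.236, v=0.240, θ=-0.041, ω=-0.071
apply F[24]=-2.190 → step 25: x=0.240, v=0.218, θ=-0.042, ω=-0.053
apply F[25]=-2.071 → step 26: x=0.245, v=0.198, θ=-0.043, ω=-0.037
apply F[26]=-1.958 → step 27: x=0.248, v=0.178, θ=-0.044, ω=-0.023
apply F[27]=-1.851 → step 28: x=0.252, v=0.160, θ=-0.044, ω=-0.011
apply F[28]=-1.750 → step 29: x=0.255, v=0.144, θ=-0.044, ω=-0.000
apply F[29]=-1.655 → step 30: x=0.257, v=0.128, θ=-0.044, ω=0.009
apply F[30]=-1.567 → step 31: x=0.260, v=0.113, θ=-0.044, ω=0.017
apply F[31]=-1.483 → step 32: x=0.262, v=0.099, θ=-0.044, ω=0.024
apply F[32]=-1.405 → step 33: x=0.264, v=0.086, θ=-0.043, ω=0.029
apply F[33]=-1.332 → step 34: x=0.265, v=0.074, θ=-0.043, ω=0.034
apply F[34]=-1.263 → step 35: x=0.267, v=0.063, θ=-0.042, ω=0.038
apply F[35]=-1.199 → step 36: x=0.268, v=0.052, θ=-0.041, ω=0.042
apply F[36]=-1.138 → step 37: x=0.269, v=0.042, θ=-0.040, ω=0.045
apply F[37]=-1.082 → step 38: x=0.270, v=0.033, θ=-0.039, ω=0.047
apply F[38]=-1.028 → step 39: x=0.270, v=0.024, θ=-0.038, ω=0.049
apply F[39]=-0.978 → step 40: x=0.271, v=0.015, θ=-0.037, ω=0.050

Answer: x=0.271, v=0.015, θ=-0.037, ω=0.050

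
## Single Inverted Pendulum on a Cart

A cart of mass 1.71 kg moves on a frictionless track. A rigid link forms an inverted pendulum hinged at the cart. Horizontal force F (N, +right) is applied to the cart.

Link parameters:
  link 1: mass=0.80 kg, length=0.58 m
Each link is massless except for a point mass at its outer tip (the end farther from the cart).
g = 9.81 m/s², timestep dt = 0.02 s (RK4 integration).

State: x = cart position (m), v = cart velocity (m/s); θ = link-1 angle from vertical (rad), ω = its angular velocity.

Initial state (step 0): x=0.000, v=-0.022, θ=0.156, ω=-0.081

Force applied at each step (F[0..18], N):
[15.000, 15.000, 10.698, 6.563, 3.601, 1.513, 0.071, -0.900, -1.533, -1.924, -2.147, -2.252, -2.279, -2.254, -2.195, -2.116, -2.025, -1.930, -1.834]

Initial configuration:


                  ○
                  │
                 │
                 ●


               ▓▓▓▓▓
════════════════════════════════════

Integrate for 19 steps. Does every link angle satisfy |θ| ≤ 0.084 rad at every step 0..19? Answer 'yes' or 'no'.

Answer: no

Derivation:
apply F[0]=+15.000 → step 1: x=0.001, v=0.138, θ=0.152, ω=-0.301
apply F[1]=+15.000 → step 2: x=0.006, v=0.298, θ=0.144, ω=-0.525
apply F[2]=+10.698 → step 3: x=0.013, v=0.410, θ=0.132, ω=-0.669
apply F[3]=+6.563 → step 4: x=0.021, v=0.475, θ=0.118, ω=-0.739
apply F[4]=+3.601 → step 5: x=0.031, v=0.508, θ=0.103, ω=-0.757
apply F[5]=+1.513 → step 6: x=0.042, v=0.517, θ=0.088, ω=-0.740
apply F[6]=+0.071 → step 7: x=0.052, v=0.511, θ=0.074, ω=-0.702
apply F[7]=-0.900 → step 8: x=0.062, v=0.494, θ=0.060, ω=-0.651
apply F[8]=-1.533 → step 9: x=0.071, v=0.471, θ=0.048, ω=-0.594
apply F[9]=-1.924 → step 10: x=0.081, v=0.445, θ=0.036, ω=-0.534
apply F[10]=-2.147 → step 11: x=0.089, v=0.417, θ=0.026, ω=-0.476
apply F[11]=-2.252 → step 12: x=0.097, v=0.389, θ=0.017, ω=-0.420
apply F[12]=-2.279 → step 13: x=0.105, v=0.361, θ=0.009, ω=-0.367
apply F[13]=-2.254 → step 14: x=0.112, v=0.334, θ=0.003, ω=-0.319
apply F[14]=-2.195 → step 15: x=0.118, v=0.308, θ=-0.003, ω=-0.275
apply F[15]=-2.116 → step 16: x=0.124, v=0.284, θ=-0.008, ω=-0.235
apply F[16]=-2.025 → step 17: x=0.130, v=0.262, θ=-0.013, ω=-0.199
apply F[17]=-1.930 → step 18: x=0.135, v=0.240, θ=-0.016, ω=-0.168
apply F[18]=-1.834 → step 19: x=0.139, v=0.221, θ=-0.019, ω=-0.140
Max |angle| over trajectory = 0.156 rad; bound = 0.084 → exceeded.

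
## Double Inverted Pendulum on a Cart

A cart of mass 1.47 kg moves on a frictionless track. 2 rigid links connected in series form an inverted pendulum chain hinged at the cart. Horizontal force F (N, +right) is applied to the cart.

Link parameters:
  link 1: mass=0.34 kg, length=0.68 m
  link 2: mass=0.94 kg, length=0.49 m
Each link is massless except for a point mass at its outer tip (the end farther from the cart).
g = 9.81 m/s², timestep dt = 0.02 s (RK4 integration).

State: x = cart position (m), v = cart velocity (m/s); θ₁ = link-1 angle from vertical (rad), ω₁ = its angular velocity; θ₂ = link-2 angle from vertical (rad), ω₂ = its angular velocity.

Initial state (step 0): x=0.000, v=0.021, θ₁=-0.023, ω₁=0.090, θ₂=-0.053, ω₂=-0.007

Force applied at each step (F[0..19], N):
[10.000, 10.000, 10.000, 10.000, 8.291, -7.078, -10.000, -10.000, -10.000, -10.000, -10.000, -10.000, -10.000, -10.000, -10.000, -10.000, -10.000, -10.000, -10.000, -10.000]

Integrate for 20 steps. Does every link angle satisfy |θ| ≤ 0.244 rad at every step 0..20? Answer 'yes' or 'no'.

Answer: yes

Derivation:
apply F[0]=+10.000 → step 1: x=0.002, v=0.161, θ₁=-0.023, ω₁=-0.098, θ₂=-0.054, ω₂=-0.052
apply F[1]=+10.000 → step 2: x=0.006, v=0.301, θ₁=-0.027, ω₁=-0.289, θ₂=-0.055, ω₂=-0.096
apply F[2]=+10.000 → step 3: x=0.014, v=0.442, θ₁=-0.035, ω₁=-0.485, θ₂=-0.057, ω₂=-0.133
apply F[3]=+10.000 → step 4: x=0.024, v=0.585, θ₁=-0.046, ω₁=-0.692, θ₂=-0.060, ω₂=-0.159
apply F[4]=+8.291 → step 5: x=0.037, v=0.706, θ₁=-0.062, ω₁=-0.880, θ₂=-0.064, ω₂=-0.171
apply F[5]=-7.078 → step 6: x=0.050, v=0.621, θ₁=-0.079, ω₁=-0.780, θ₂=-0.067, ω₂=-0.163
apply F[6]=-10.000 → step 7: x=0.062, v=0.500, θ₁=-0.093, ω₁=-0.641, θ₂=-0.070, ω₂=-0.136
apply F[7]=-10.000 → step 8: x=0.070, v=0.382, θ₁=-0.104, ω₁=-0.519, θ₂=-0.072, ω₂=-0.094
apply F[8]=-10.000 → step 9: x=0.077, v=0.265, θ₁=-0.114, ω₁=-0.410, θ₂=-0.074, ω₂=-0.037
apply F[9]=-10.000 → step 10: x=0.081, v=0.150, θ₁=-0.121, ω₁=-0.312, θ₂=-0.074, ω₂=0.032
apply F[10]=-10.000 → step 11: x=0.083, v=0.036, θ₁=-0.126, ω₁=-0.223, θ₂=-0.072, ω₂=0.112
apply F[11]=-10.000 → step 12: x=0.082, v=-0.077, θ₁=-0.130, ω₁=-0.143, θ₂=-0.069, ω₂=0.203
apply F[12]=-10.000 → step 13: x=0.080, v=-0.190, θ₁=-0.132, ω₁=-0.071, θ₂=-0.064, ω₂=0.304
apply F[13]=-10.000 → step 14: x=0.075, v=-0.302, θ₁=-0.133, ω₁=-0.004, θ₂=-0.057, ω₂=0.418
apply F[14]=-10.000 → step 15: x=0.068, v=-0.415, θ₁=-0.132, ω₁=0.055, θ₂=-0.047, ω₂=0.543
apply F[15]=-10.000 → step 16: x=0.058, v=-0.528, θ₁=-0.131, ω₁=0.109, θ₂=-0.035, ω₂=0.683
apply F[16]=-10.000 → step 17: x=0.046, v=-0.641, θ₁=-0.128, ω₁=0.157, θ₂=-0.020, ω₂=0.838
apply F[17]=-10.000 → step 18: x=0.033, v=-0.756, θ₁=-0.124, ω₁=0.198, θ₂=-0.002, ω₂=1.010
apply F[18]=-10.000 → step 19: x=0.016, v=-0.872, θ₁=-0.120, ω₁=0.233, θ₂=0.021, ω₂=1.202
apply F[19]=-10.000 → step 20: x=-0.002, v=-0.989, θ₁=-0.115, ω₁=0.262, θ₂=0.047, ω₂=1.414
Max |angle| over trajectory = 0.133 rad; bound = 0.244 → within bound.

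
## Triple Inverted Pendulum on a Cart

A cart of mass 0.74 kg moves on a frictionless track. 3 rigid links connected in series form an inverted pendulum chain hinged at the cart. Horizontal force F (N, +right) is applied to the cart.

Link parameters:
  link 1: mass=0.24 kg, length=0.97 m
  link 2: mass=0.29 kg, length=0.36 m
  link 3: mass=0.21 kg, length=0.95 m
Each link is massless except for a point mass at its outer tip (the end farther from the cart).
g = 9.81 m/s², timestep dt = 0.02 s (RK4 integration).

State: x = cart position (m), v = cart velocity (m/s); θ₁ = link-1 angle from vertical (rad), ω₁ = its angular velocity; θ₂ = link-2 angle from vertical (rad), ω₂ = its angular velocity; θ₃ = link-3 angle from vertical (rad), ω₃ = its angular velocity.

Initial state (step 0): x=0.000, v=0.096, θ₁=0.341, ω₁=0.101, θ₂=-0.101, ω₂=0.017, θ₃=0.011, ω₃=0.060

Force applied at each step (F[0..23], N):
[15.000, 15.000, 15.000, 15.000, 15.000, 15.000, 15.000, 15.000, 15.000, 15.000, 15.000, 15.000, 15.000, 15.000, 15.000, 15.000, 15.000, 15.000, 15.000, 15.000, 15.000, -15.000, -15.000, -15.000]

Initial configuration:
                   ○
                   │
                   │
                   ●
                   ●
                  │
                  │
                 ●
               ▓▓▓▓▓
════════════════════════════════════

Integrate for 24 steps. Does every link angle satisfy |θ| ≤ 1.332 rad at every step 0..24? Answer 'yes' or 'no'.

Answer: no

Derivation:
apply F[0]=+15.000 → step 1: x=0.005, v=0.430, θ₁=0.342, ω₁=0.021, θ₂=-0.109, ω₂=-0.811, θ₃=0.013, ω₃=0.100
apply F[1]=+15.000 → step 2: x=0.017, v=0.767, θ₁=0.342, ω₁=-0.067, θ₂=-0.133, ω₂=-1.640, θ₃=0.015, ω₃=0.143
apply F[2]=+15.000 → step 3: x=0.036, v=1.109, θ₁=0.339, ω₁=-0.173, θ₂=-0.174, ω₂=-2.462, θ₃=0.018, ω₃=0.191
apply F[3]=+15.000 → step 4: x=0.062, v=1.458, θ₁=0.335, ω₁=-0.309, θ₂=-0.232, ω₂=-3.259, θ₃=0.023, ω₃=0.240
apply F[4]=+15.000 → step 5: x=0.094, v=1.816, θ₁=0.327, ω₁=-0.486, θ₂=-0.305, ω₂=-4.010, θ₃=0.028, ω₃=0.286
apply F[5]=+15.000 → step 6: x=0.134, v=2.183, θ₁=0.315, ω₁=-0.715, θ₂=-0.392, ω₂=-4.690, θ₃=0.034, ω₃=0.318
apply F[6]=+15.000 → step 7: x=0.182, v=2.558, θ₁=0.298, ω₁=-1.003, θ₂=-0.492, ω₂=-5.281, θ₃=0.041, ω₃=0.330
apply F[7]=+15.000 → step 8: x=0.237, v=2.941, θ₁=0.274, ω₁=-1.351, θ₂=-0.602, ω₂=-5.770, θ₃=0.047, ω₃=0.312
apply F[8]=+15.000 → step 9: x=0.299, v=3.330, θ₁=0.243, ω₁=-1.759, θ₂=-0.722, ω₂=-6.147, θ₃=0.053, ω₃=0.263
apply F[9]=+15.000 → step 10: x=0.370, v=3.726, θ₁=0.204, ω₁=-2.222, θ₂=-0.847, ω₂=-6.402, θ₃=0.057, ω₃=0.180
apply F[10]=+15.000 → step 11: x=0.448, v=4.127, θ₁=0.154, ω₁=-2.735, θ₂=-0.977, ω₂=-6.513, θ₃=0.060, ω₃=0.068
apply F[11]=+15.000 → step 12: x=0.535, v=4.532, θ₁=0.094, ω₁=-3.288, θ₂=-1.107, ω₂=-6.449, θ₃=0.060, ω₃=-0.066
apply F[12]=+15.000 → step 13: x=0.630, v=4.939, θ₁=0.022, ω₁=-3.867, θ₂=-1.233, ω₂=-6.164, θ₃=0.057, ω₃=-0.211
apply F[13]=+15.000 → step 14: x=0.733, v=5.343, θ₁=-0.061, ω₁=-4.455, θ₂=-1.351, ω₂=-5.602, θ₃=0.051, ω₃=-0.356
apply F[14]=+15.000 → step 15: x=0.843, v=5.737, θ₁=-0.156, ω₁=-5.034, θ₂=-1.455, ω₂=-4.707, θ₃=0.043, ω₃=-0.490
apply F[15]=+15.000 → step 16: x=0.962, v=6.110, θ₁=-0.262, ω₁=-5.590, θ₂=-1.537, ω₂=-3.437, θ₃=0.032, ω₃=-0.611
apply F[16]=+15.000 → step 17: x=1.088, v=6.451, θ₁=-0.379, ω₁=-6.122, θ₂=-1.590, ω₂=-1.770, θ₃=0.019, ω₃=-0.731
apply F[17]=+15.000 → step 18: x=1.220, v=6.743, θ₁=-0.507, ω₁=-6.653, θ₂=-1.605, ω₂=0.301, θ₃=0.002, ω₃=-0.890
apply F[18]=+15.000 → step 19: x=1.357, v=6.962, θ₁=-0.646, ω₁=-7.227, θ₂=-1.575, ω₂=2.804, θ₃=-0.018, ω₃=-1.164
apply F[19]=+15.000 → step 20: x=1.497, v=7.056, θ₁=-0.797, ω₁=-7.894, θ₂=-1.490, ω₂=5.803, θ₃=-0.046, ω₃=-1.704
apply F[20]=+15.000 → step 21: x=1.638, v=6.915, θ₁=-0.962, ω₁=-8.612, θ₂=-1.340, ω₂=9.229, θ₃=-0.090, ω₃=-2.779
apply F[21]=-15.000 → step 22: x=1.766, v=5.930, θ₁=-1.134, ω₁=-8.578, θ₂=-1.134, ω₂=11.114, θ₃=-0.157, ω₃=-4.026
apply F[22]=-15.000 → step 23: x=1.874, v=4.880, θ₁=-1.301, ω₁=-8.022, θ₂=-0.908, ω₂=11.232, θ₃=-0.250, ω₃=-5.214
apply F[23]=-15.000 → step 24: x=1.963, v=4.012, θ₁=-1.454, ω₁=-7.249, θ₂=-0.694, ω₂=9.984, θ₃=-0.362, ω₃=-5.821
Max |angle| over trajectory = 1.605 rad; bound = 1.332 → exceeded.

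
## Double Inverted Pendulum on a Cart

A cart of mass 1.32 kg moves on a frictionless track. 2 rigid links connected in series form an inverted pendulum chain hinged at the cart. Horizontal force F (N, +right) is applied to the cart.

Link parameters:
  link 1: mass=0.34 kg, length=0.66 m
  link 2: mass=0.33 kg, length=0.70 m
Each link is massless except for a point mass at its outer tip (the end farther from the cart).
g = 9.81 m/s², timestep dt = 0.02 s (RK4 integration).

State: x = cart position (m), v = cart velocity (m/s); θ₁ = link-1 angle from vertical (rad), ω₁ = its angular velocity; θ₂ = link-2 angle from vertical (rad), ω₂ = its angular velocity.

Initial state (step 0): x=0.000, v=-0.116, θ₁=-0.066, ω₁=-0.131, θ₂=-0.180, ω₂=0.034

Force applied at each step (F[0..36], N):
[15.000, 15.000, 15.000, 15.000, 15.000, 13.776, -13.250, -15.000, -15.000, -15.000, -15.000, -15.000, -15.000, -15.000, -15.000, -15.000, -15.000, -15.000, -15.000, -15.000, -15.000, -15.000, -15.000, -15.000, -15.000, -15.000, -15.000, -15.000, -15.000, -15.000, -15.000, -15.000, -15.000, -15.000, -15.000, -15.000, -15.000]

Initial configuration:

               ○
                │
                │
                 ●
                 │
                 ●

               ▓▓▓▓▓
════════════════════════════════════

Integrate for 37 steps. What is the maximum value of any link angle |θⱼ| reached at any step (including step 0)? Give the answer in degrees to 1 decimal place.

Answer: 88.6°

Derivation:
apply F[0]=+15.000 → step 1: x=0.000, v=0.117, θ₁=-0.072, ω₁=-0.475, θ₂=-0.180, ω₂=-0.021
apply F[1]=+15.000 → step 2: x=0.005, v=0.351, θ₁=-0.085, ω₁=-0.827, θ₂=-0.181, ω₂=-0.070
apply F[2]=+15.000 → step 3: x=0.014, v=0.586, θ₁=-0.105, ω₁=-1.189, θ₂=-0.183, ω₂=-0.109
apply F[3]=+15.000 → step 4: x=0.028, v=0.822, θ₁=-0.133, ω₁=-1.565, θ₂=-0.185, ω₂=-0.135
apply F[4]=+15.000 → step 5: x=0.047, v=1.058, θ₁=-0.168, ω₁=-1.956, θ₂=-0.188, ω₂=-0.147
apply F[5]=+13.776 → step 6: x=0.070, v=1.275, θ₁=-0.211, ω₁=-2.335, θ₂=-0.191, ω₂=-0.148
apply F[6]=-13.250 → step 7: x=0.094, v=1.094, θ₁=-0.256, ω₁=-2.147, θ₂=-0.194, ω₂=-0.128
apply F[7]=-15.000 → step 8: x=0.114, v=0.893, θ₁=-0.297, ω₁=-1.957, θ₂=-0.196, ω₂=-0.086
apply F[8]=-15.000 → step 9: x=0.130, v=0.697, θ₁=-0.334, ω₁=-1.801, θ₂=-0.197, ω₂=-0.019
apply F[9]=-15.000 → step 10: x=0.142, v=0.505, θ₁=-0.369, ω₁=-1.678, θ₂=-0.196, ω₂=0.070
apply F[10]=-15.000 → step 11: x=0.150, v=0.318, θ₁=-0.401, ω₁=-1.584, θ₂=-0.194, ω₂=0.181
apply F[11]=-15.000 → step 12: x=0.154, v=0.134, θ₁=-0.432, ω₁=-1.517, θ₂=-0.189, ω₂=0.314
apply F[12]=-15.000 → step 13: x=0.155, v=-0.047, θ₁=-0.462, ω₁=-1.475, θ₂=-0.181, ω₂=0.468
apply F[13]=-15.000 → step 14: x=0.153, v=-0.225, θ₁=-0.492, ω₁=-1.457, θ₂=-0.170, ω₂=0.642
apply F[14]=-15.000 → step 15: x=0.146, v=-0.403, θ₁=-0.521, ω₁=-1.459, θ₂=-0.156, ω₂=0.834
apply F[15]=-15.000 → step 16: x=0.137, v=-0.579, θ₁=-0.550, ω₁=-1.479, θ₂=-0.137, ω₂=1.045
apply F[16]=-15.000 → step 17: x=0.123, v=-0.755, θ₁=-0.580, ω₁=-1.514, θ₂=-0.114, ω₂=1.271
apply F[17]=-15.000 → step 18: x=0.106, v=-0.931, θ₁=-0.611, ω₁=-1.560, θ₂=-0.086, ω₂=1.510
apply F[18]=-15.000 → step 19: x=0.086, v=-1.108, θ₁=-0.642, ω₁=-1.613, θ₂=-0.053, ω₂=1.760
apply F[19]=-15.000 → step 20: x=0.062, v=-1.287, θ₁=-0.675, ω₁=-1.668, θ₂=-0.015, ω₂=2.018
apply F[20]=-15.000 → step 21: x=0.034, v=-1.467, θ₁=-0.709, ω₁=-1.722, θ₂=0.028, ω₂=2.281
apply F[21]=-15.000 → step 22: x=0.003, v=-1.649, θ₁=-0.744, ω₁=-1.769, θ₂=0.076, ω₂=2.547
apply F[22]=-15.000 → step 23: x=-0.031, v=-1.833, θ₁=-0.780, ω₁=-1.806, θ₂=0.129, ω₂=2.813
apply F[23]=-15.000 → step 24: x=-0.070, v=-2.018, θ₁=-0.816, ω₁=-1.829, θ₂=0.188, ω₂=3.080
apply F[24]=-15.000 → step 25: x=-0.112, v=-2.204, θ₁=-0.853, ω₁=-1.835, θ₂=0.253, ω₂=3.348
apply F[25]=-15.000 → step 26: x=-0.158, v=-2.390, θ₁=-0.889, ω₁=-1.822, θ₂=0.322, ω₂=3.620
apply F[26]=-15.000 → step 27: x=-0.208, v=-2.576, θ₁=-0.926, ω₁=-1.785, θ₂=0.398, ω₂=3.898
apply F[27]=-15.000 → step 28: x=-0.261, v=-2.760, θ₁=-0.961, ω₁=-1.723, θ₂=0.478, ω₂=4.187
apply F[28]=-15.000 → step 29: x=-0.318, v=-2.942, θ₁=-0.994, ω₁=-1.631, θ₂=0.565, ω₂=4.493
apply F[29]=-15.000 → step 30: x=-0.379, v=-3.119, θ₁=-1.026, ω₁=-1.505, θ₂=0.658, ω₂=4.821
apply F[30]=-15.000 → step 31: x=-0.443, v=-3.289, θ₁=-1.054, ω₁=-1.341, θ₂=0.758, ω₂=5.178
apply F[31]=-15.000 → step 32: x=-0.510, v=-3.451, θ₁=-1.079, ω₁=-1.133, θ₂=0.866, ω₂=5.572
apply F[32]=-15.000 → step 33: x=-0.581, v=-3.601, θ₁=-1.099, ω₁=-0.877, θ₂=0.981, ω₂=6.011
apply F[33]=-15.000 → step 34: x=-0.654, v=-3.734, θ₁=-1.114, ω₁=-0.572, θ₂=1.106, ω₂=6.498
apply F[34]=-15.000 → step 35: x=-0.730, v=-3.846, θ₁=-1.122, ω₁=-0.223, θ₂=1.242, ω₂=7.033
apply F[35]=-15.000 → step 36: x=-0.808, v=-3.929, θ₁=-1.122, ω₁=0.152, θ₂=1.388, ω₂=7.604
apply F[36]=-15.000 → step 37: x=-0.887, v=-3.979, θ₁=-1.116, ω₁=0.514, θ₂=1.546, ω₂=8.179
Max |angle| over trajectory = 1.546 rad = 88.6°.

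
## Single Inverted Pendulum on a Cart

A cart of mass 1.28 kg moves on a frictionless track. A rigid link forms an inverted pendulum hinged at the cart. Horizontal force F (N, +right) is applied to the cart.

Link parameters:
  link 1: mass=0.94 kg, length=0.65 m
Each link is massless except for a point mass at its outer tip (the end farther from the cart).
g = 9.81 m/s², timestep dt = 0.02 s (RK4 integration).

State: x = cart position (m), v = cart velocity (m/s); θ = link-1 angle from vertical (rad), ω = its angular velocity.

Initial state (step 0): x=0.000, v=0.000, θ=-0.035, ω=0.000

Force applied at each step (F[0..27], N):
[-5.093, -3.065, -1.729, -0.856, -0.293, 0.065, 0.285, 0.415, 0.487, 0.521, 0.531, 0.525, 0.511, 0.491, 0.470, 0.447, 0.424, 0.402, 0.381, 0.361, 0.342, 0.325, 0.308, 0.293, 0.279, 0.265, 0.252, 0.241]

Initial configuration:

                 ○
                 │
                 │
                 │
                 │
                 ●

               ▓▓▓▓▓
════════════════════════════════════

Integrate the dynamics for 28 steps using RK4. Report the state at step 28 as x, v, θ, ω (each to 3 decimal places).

Answer: x=-0.046, v=-0.021, θ=0.008, ω=-0.003

Derivation:
apply F[0]=-5.093 → step 1: x=-0.001, v=-0.075, θ=-0.034, ω=0.104
apply F[1]=-3.065 → step 2: x=-0.003, v=-0.118, θ=-0.031, ω=0.161
apply F[2]=-1.729 → step 3: x=-0.005, v=-0.140, θ=-0.028, ω=0.187
apply F[3]=-0.856 → step 4: x=-0.008, v=-0.150, θ=-0.024, ω=0.194
apply F[4]=-0.293 → step 5: x=-0.011, v=-0.151, θ=-0.020, ω=0.189
apply F[5]=+0.065 → step 6: x=-0.014, v=-0.148, θ=-0.017, ω=0.178
apply F[6]=+0.285 → step 7: x=-0.017, v=-0.141, θ=-0.013, ω=0.163
apply F[7]=+0.415 → step 8: x=-0.020, v=-0.133, θ=-0.010, ω=0.147
apply F[8]=+0.487 → step 9: x=-0.022, v=-0.124, θ=-0.007, ω=0.131
apply F[9]=+0.521 → step 10: x=-0.025, v=-0.115, θ=-0.005, ω=0.115
apply F[10]=+0.531 → step 11: x=-0.027, v=-0.106, θ=-0.003, ω=0.101
apply F[11]=+0.525 → step 12: x=-0.029, v=-0.098, θ=-0.001, ω=0.087
apply F[12]=+0.511 → step 13: x=-0.031, v=-0.090, θ=0.001, ω=0.075
apply F[13]=+0.491 → step 14: x=-0.033, v=-0.083, θ=0.002, ω=0.064
apply F[14]=+0.470 → step 15: x=-0.034, v=-0.076, θ=0.003, ω=0.054
apply F[15]=+0.447 → step 16: x=-0.036, v=-0.069, θ=0.004, ω=0.046
apply F[16]=+0.424 → step 17: x=-0.037, v=-0.063, θ=0.005, ω=0.038
apply F[17]=+0.402 → step 18: x=-0.038, v=-0.058, θ=0.006, ω=0.031
apply F[18]=+0.381 → step 19: x=-0.039, v=-0.053, θ=0.007, ω=0.025
apply F[19]=+0.361 → step 20: x=-0.040, v=-0.048, θ=0.007, ω=0.020
apply F[20]=+0.342 → step 21: x=-0.041, v=-0.044, θ=0.007, ω=0.016
apply F[21]=+0.325 → step 22: x=-0.042, v=-0.040, θ=0.008, ω=0.012
apply F[22]=+0.308 → step 23: x=-0.043, v=-0.036, θ=0.008, ω=0.008
apply F[23]=+0.293 → step 24: x=-0.043, v=-0.033, θ=0.008, ω=0.005
apply F[24]=+0.279 → step 25: x=-0.044, v=-0.029, θ=0.008, ω=0.003
apply F[25]=+0.265 → step 26: x=-0.045, v=-0.026, θ=0.008, ω=0.001
apply F[26]=+0.252 → step 27: x=-0.045, v=-0.024, θ=0.008, ω=-0.001
apply F[27]=+0.241 → step 28: x=-0.046, v=-0.021, θ=0.008, ω=-0.003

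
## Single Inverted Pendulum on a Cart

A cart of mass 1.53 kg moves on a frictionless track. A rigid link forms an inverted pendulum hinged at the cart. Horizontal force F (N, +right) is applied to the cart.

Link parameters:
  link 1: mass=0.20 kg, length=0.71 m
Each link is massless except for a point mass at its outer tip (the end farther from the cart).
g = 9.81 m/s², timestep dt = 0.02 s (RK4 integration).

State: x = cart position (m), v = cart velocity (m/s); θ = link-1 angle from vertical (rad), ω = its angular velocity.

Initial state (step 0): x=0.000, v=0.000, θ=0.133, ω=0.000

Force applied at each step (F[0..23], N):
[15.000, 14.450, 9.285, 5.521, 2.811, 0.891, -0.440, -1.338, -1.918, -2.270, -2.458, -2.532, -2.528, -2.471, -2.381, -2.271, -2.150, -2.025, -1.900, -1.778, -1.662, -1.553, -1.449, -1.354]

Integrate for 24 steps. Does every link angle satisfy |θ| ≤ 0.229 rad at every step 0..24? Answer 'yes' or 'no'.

apply F[0]=+15.000 → step 1: x=0.002, v=0.192, θ=0.131, ω=-0.232
apply F[1]=+14.450 → step 2: x=0.008, v=0.378, θ=0.124, ω=-0.456
apply F[2]=+9.285 → step 3: x=0.016, v=0.496, θ=0.113, ω=-0.588
apply F[3]=+5.521 → step 4: x=0.027, v=0.565, θ=0.101, ω=-0.656
apply F[4]=+2.811 → step 5: x=0.039, v=0.600, θ=0.088, ω=-0.678
apply F[5]=+0.891 → step 6: x=0.051, v=0.609, θ=0.074, ω=-0.669
apply F[6]=-0.440 → step 7: x=0.063, v=0.602, θ=0.061, ω=-0.640
apply F[7]=-1.338 → step 8: x=0.075, v=0.583, θ=0.049, ω=-0.599
apply F[8]=-1.918 → step 9: x=0.086, v=0.557, θ=0.037, ω=-0.550
apply F[9]=-2.270 → step 10: x=0.097, v=0.526, θ=0.027, ω=-0.498
apply F[10]=-2.458 → step 11: x=0.107, v=0.494, θ=0.017, ω=-0.446
apply F[11]=-2.532 → step 12: x=0.117, v=0.460, θ=0.009, ω=-0.396
apply F[12]=-2.528 → step 13: x=0.125, v=0.427, θ=0.001, ω=-0.347
apply F[13]=-2.471 → step 14: x=0.134, v=0.395, θ=-0.005, ω=-0.302
apply F[14]=-2.381 → step 15: x=0.141, v=0.364, θ=-0.011, ω=-0.261
apply F[15]=-2.271 → step 16: x=0.148, v=0.335, θ=-0.016, ω=-0.223
apply F[16]=-2.150 → step 17: x=0.155, v=0.307, θ=-0.020, ω=-0.189
apply F[17]=-2.025 → step 18: x=0.161, v=0.281, θ=-0.023, ω=-0.159
apply F[18]=-1.900 → step 19: x=0.166, v=0.257, θ=-0.026, ω=-0.132
apply F[19]=-1.778 → step 20: x=0.171, v=0.234, θ=-0.028, ω=-0.107
apply F[20]=-1.662 → step 21: x=0.175, v=0.213, θ=-0.030, ω=-0.086
apply F[21]=-1.553 → step 22: x=0.179, v=0.194, θ=-0.032, ω=-0.067
apply F[22]=-1.449 → step 23: x=0.183, v=0.176, θ=-0.033, ω=-0.051
apply F[23]=-1.354 → step 24: x=0.186, v=0.159, θ=-0.034, ω=-0.036
Max |angle| over trajectory = 0.133 rad; bound = 0.229 → within bound.

Answer: yes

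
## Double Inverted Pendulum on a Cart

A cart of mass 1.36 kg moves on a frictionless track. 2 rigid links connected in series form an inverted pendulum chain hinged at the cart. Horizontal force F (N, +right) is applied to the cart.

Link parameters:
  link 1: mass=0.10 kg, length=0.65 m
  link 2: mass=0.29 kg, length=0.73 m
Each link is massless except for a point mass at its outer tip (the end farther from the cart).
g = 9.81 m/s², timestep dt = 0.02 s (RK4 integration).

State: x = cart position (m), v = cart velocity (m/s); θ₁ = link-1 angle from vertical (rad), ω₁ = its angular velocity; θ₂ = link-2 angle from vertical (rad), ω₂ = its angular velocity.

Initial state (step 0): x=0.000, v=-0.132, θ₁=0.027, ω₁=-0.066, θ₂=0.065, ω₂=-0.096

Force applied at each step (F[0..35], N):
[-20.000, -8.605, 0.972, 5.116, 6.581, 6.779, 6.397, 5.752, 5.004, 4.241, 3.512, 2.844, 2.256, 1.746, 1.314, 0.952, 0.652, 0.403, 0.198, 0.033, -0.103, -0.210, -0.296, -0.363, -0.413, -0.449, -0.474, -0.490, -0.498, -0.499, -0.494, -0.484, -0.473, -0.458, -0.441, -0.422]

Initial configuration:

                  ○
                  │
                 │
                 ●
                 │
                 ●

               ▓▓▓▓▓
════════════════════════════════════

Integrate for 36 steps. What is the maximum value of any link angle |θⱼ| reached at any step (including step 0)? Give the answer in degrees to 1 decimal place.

Answer: 4.3°

Derivation:
apply F[0]=-20.000 → step 1: x=-0.006, v=-0.428, θ₁=0.030, ω₁=0.367, θ₂=0.063, ω₂=-0.060
apply F[1]=-8.605 → step 2: x=-0.015, v=-0.556, θ₁=0.039, ω₁=0.550, θ₂=0.063, ω₂=-0.031
apply F[2]=+0.972 → step 3: x=-0.026, v=-0.544, θ₁=0.050, ω₁=0.530, θ₂=0.062, ω₂=-0.013
apply F[3]=+5.116 → step 4: x=-0.037, v=-0.472, θ₁=0.060, ω₁=0.430, θ₂=0.062, ω₂=-0.005
apply F[4]=+6.581 → step 5: x=-0.045, v=-0.379, θ₁=0.067, ω₁=0.307, θ₂=0.062, ω₂=-0.007
apply F[5]=+6.779 → step 6: x=-0.052, v=-0.283, θ₁=0.072, ω₁=0.188, θ₂=0.062, ω₂=-0.015
apply F[6]=+6.397 → step 7: x=-0.056, v=-0.193, θ₁=0.075, ω₁=0.083, θ₂=0.061, ω₂=-0.028
apply F[7]=+5.752 → step 8: x=-0.060, v=-0.113, θ₁=0.075, ω₁=-0.004, θ₂=0.061, ω₂=-0.043
apply F[8]=+5.004 → step 9: x=-0.061, v=-0.044, θ₁=0.075, ω₁=-0.075, θ₂=0.060, ω₂=-0.059
apply F[9]=+4.241 → step 10: x=-0.061, v=0.014, θ₁=0.072, ω₁=-0.129, θ₂=0.058, ω₂=-0.075
apply F[10]=+3.512 → step 11: x=-0.061, v=0.062, θ₁=0.070, ω₁=-0.168, θ₂=0.057, ω₂=-0.089
apply F[11]=+2.844 → step 12: x=-0.059, v=0.100, θ₁=0.066, ω₁=-0.195, θ₂=0.055, ω₂=-0.102
apply F[12]=+2.256 → step 13: x=-0.057, v=0.129, θ₁=0.062, ω₁=-0.213, θ₂=0.052, ω₂=-0.113
apply F[13]=+1.746 → step 14: x=-0.054, v=0.152, θ₁=0.057, ω₁=-0.221, θ₂=0.050, ω₂=-0.121
apply F[14]=+1.314 → step 15: x=-0.051, v=0.168, θ₁=0.053, ω₁=-0.224, θ₂=0.048, ω₂=-0.128
apply F[15]=+0.952 → step 16: x=-0.047, v=0.179, θ₁=0.049, ω₁=-0.222, θ₂=0.045, ω₂=-0.133
apply F[16]=+0.652 → step 17: x=-0.044, v=0.186, θ₁=0.044, ω₁=-0.217, θ₂=0.042, ω₂=-0.136
apply F[17]=+0.403 → step 18: x=-0.040, v=0.190, θ₁=0.040, ω₁=-0.208, θ₂=0.040, ω₂=-0.137
apply F[18]=+0.198 → step 19: x=-0.036, v=0.191, θ₁=0.036, ω₁=-0.199, θ₂=0.037, ω₂=-0.136
apply F[19]=+0.033 → step 20: x=-0.032, v=0.189, θ₁=0.032, ω₁=-0.188, θ₂=0.034, ω₂=-0.135
apply F[20]=-0.103 → step 21: x=-0.029, v=0.186, θ₁=0.028, ω₁=-0.176, θ₂=0.032, ω₂=-0.132
apply F[21]=-0.210 → step 22: x=-0.025, v=0.181, θ₁=0.025, ω₁=-0.164, θ₂=0.029, ω₂=-0.128
apply F[22]=-0.296 → step 23: x=-0.021, v=0.176, θ₁=0.022, ω₁=-0.152, θ₂=0.026, ω₂=-0.124
apply F[23]=-0.363 → step 24: x=-0.018, v=0.169, θ₁=0.019, ω₁=-0.140, θ₂=0.024, ω₂=-0.119
apply F[24]=-0.413 → step 25: x=-0.015, v=0.162, θ₁=0.016, ω₁=-0.128, θ₂=0.022, ω₂=-0.113
apply F[25]=-0.449 → step 26: x=-0.011, v=0.155, θ₁=0.014, ω₁=-0.117, θ₂=0.019, ω₂=-0.107
apply F[26]=-0.474 → step 27: x=-0.008, v=0.147, θ₁=0.012, ω₁=-0.106, θ₂=0.017, ω₂=-0.101
apply F[27]=-0.490 → step 28: x=-0.005, v=0.139, θ₁=0.010, ω₁=-0.096, θ₂=0.015, ω₂=-0.095
apply F[28]=-0.498 → step 29: x=-0.003, v=0.131, θ₁=0.008, ω₁=-0.087, θ₂=0.014, ω₂=-0.089
apply F[29]=-0.499 → step 30: x=-0.000, v=0.124, θ₁=0.006, ω₁=-0.078, θ₂=0.012, ω₂=-0.083
apply F[30]=-0.494 → step 31: x=0.002, v=0.116, θ₁=0.005, ω₁=-0.070, θ₂=0.010, ω₂=-0.077
apply F[31]=-0.484 → step 32: x=0.004, v=0.109, θ₁=0.003, ω₁=-0.062, θ₂=0.009, ω₂=-0.071
apply F[32]=-0.473 → step 33: x=0.007, v=0.102, θ₁=0.002, ω₁=-0.055, θ₂=0.007, ω₂=-0.066
apply F[33]=-0.458 → step 34: x=0.009, v=0.095, θ₁=0.001, ω₁=-0.049, θ₂=0.006, ω₂=-0.060
apply F[34]=-0.441 → step 35: x=0.010, v=0.088, θ₁=0.000, ω₁=-0.043, θ₂=0.005, ω₂=-0.055
apply F[35]=-0.422 → step 36: x=0.012, v=0.082, θ₁=-0.001, ω₁=-0.037, θ₂=0.004, ω₂=-0.050
Max |angle| over trajectory = 0.075 rad = 4.3°.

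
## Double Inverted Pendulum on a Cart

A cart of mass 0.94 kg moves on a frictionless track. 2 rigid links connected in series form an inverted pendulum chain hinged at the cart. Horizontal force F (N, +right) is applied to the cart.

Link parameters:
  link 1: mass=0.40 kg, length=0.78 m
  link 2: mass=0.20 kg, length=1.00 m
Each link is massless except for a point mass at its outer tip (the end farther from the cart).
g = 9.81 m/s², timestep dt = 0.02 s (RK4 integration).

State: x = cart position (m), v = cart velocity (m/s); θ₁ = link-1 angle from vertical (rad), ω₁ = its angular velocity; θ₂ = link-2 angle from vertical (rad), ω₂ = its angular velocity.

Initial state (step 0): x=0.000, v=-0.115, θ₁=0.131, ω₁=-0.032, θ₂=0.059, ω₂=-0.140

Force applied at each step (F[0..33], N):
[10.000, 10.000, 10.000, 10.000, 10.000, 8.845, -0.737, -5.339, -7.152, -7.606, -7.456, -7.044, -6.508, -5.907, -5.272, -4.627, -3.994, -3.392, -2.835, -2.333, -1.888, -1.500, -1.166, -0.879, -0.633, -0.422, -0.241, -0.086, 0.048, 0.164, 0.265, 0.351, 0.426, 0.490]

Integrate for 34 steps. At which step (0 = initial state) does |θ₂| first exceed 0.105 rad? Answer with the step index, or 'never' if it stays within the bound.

apply F[0]=+10.000 → step 1: x=-0.000, v=0.080, θ₁=0.128, ω₁=-0.237, θ₂=0.056, ω₂=-0.164
apply F[1]=+10.000 → step 2: x=0.003, v=0.275, θ₁=0.122, ω₁=-0.444, θ₂=0.052, ω₂=-0.187
apply F[2]=+10.000 → step 3: x=0.011, v=0.472, θ₁=0.111, ω₁=-0.657, θ₂=0.049, ω₂=-0.208
apply F[3]=+10.000 → step 4: x=0.022, v=0.671, θ₁=0.095, ω₁=-0.878, θ₂=0.044, ω₂=-0.225
apply F[4]=+10.000 → step 5: x=0.038, v=0.873, θ₁=0.075, ω₁=-1.109, θ₂=0.040, ω₂=-0.238
apply F[5]=+8.845 → step 6: x=0.057, v=1.054, θ₁=0.051, ω₁=-1.321, θ₂=0.035, ω₂=-0.246
apply F[6]=-0.737 → step 7: x=0.078, v=1.034, θ₁=0.025, ω₁=-1.285, θ₂=0.030, ω₂=-0.247
apply F[7]=-5.339 → step 8: x=0.097, v=0.919, θ₁=0.001, ω₁=-1.136, θ₂=0.025, ω₂=-0.243
apply F[8]=-7.152 → step 9: x=0.114, v=0.768, θ₁=-0.020, ω₁=-0.949, θ₂=0.020, ω₂=-0.234
apply F[9]=-7.606 → step 10: x=0.128, v=0.610, θ₁=-0.037, ω₁=-0.759, θ₂=0.015, ω₂=-0.221
apply F[10]=-7.456 → step 11: x=0.139, v=0.457, θ₁=-0.050, ω₁=-0.581, θ₂=0.011, ω₂=-0.204
apply F[11]=-7.044 → step 12: x=0.146, v=0.314, θ₁=-0.060, ω₁=-0.420, θ₂=0.007, ω₂=-0.185
apply F[12]=-6.508 → step 13: x=0.151, v=0.184, θ₁=-0.067, ω₁=-0.279, θ₂=0.004, ω₂=-0.164
apply F[13]=-5.907 → step 14: x=0.154, v=0.067, θ₁=-0.072, ω₁=-0.157, θ₂=0.001, ω₂=-0.142
apply F[14]=-5.272 → step 15: x=0.154, v=-0.035, θ₁=-0.074, ω₁=-0.053, θ₂=-0.002, ω₂=-0.120
apply F[15]=-4.627 → step 16: x=0.152, v=-0.124, θ₁=-0.074, ω₁=0.033, θ₂=-0.004, ω₂=-0.099
apply F[16]=-3.994 → step 17: x=0.149, v=-0.200, θ₁=-0.073, ω₁=0.102, θ₂=-0.006, ω₂=-0.078
apply F[17]=-3.392 → step 18: x=0.145, v=-0.263, θ₁=-0.070, ω₁=0.157, θ₂=-0.007, ω₂=-0.059
apply F[18]=-2.835 → step 19: x=0.139, v=-0.315, θ₁=-0.067, ω₁=0.198, θ₂=-0.008, ω₂=-0.041
apply F[19]=-2.333 → step 20: x=0.132, v=-0.356, θ₁=-0.062, ω₁=0.228, θ₂=-0.009, ω₂=-0.024
apply F[20]=-1.888 → step 21: x=0.125, v=-0.389, θ₁=-0.058, ω₁=0.248, θ₂=-0.009, ω₂=-0.009
apply F[21]=-1.500 → step 22: x=0.117, v=-0.414, θ₁=-0.053, ω₁=0.260, θ₂=-0.009, ω₂=0.005
apply F[22]=-1.166 → step 23: x=0.108, v=-0.432, θ₁=-0.047, ω₁=0.266, θ₂=-0.009, ω₂=0.017
apply F[23]=-0.879 → step 24: x=0.099, v=-0.446, θ₁=-0.042, ω₁=0.267, θ₂=-0.009, ω₂=0.027
apply F[24]=-0.633 → step 25: x=0.090, v=-0.454, θ₁=-0.037, ω₁=0.265, θ₂=-0.008, ω₂=0.036
apply F[25]=-0.422 → step 26: x=0.081, v=-0.459, θ₁=-0.031, ω₁=0.259, θ₂=-0.007, ω₂=0.044
apply F[26]=-0.241 → step 27: x=0.072, v=-0.460, θ₁=-0.026, ω₁=0.251, θ₂=-0.006, ω₂=0.050
apply F[27]=-0.086 → step 28: x=0.063, v=-0.459, θ₁=-0.021, ω₁=0.241, θ₂=-0.005, ω₂=0.056
apply F[28]=+0.048 → step 29: x=0.054, v=-0.456, θ₁=-0.017, ω₁=0.230, θ₂=-0.004, ω₂=0.060
apply F[29]=+0.164 → step 30: x=0.045, v=-0.451, θ₁=-0.012, ω₁=0.218, θ₂=-0.003, ω₂=0.063
apply F[30]=+0.265 → step 31: x=0.036, v=-0.444, θ₁=-0.008, ω₁=0.206, θ₂=-0.001, ω₂=0.066
apply F[31]=+0.351 → step 32: x=0.027, v=-0.436, θ₁=-0.004, ω₁=0.193, θ₂=-0.000, ω₂=0.067
apply F[32]=+0.426 → step 33: x=0.018, v=-0.426, θ₁=-0.000, ω₁=0.180, θ₂=0.001, ω₂=0.068
apply F[33]=+0.490 → step 34: x=0.010, v=-0.416, θ₁=0.003, ω₁=0.168, θ₂=0.003, ω₂=0.068
max |θ₂| = 0.059 ≤ 0.105 over all 35 states.

Answer: never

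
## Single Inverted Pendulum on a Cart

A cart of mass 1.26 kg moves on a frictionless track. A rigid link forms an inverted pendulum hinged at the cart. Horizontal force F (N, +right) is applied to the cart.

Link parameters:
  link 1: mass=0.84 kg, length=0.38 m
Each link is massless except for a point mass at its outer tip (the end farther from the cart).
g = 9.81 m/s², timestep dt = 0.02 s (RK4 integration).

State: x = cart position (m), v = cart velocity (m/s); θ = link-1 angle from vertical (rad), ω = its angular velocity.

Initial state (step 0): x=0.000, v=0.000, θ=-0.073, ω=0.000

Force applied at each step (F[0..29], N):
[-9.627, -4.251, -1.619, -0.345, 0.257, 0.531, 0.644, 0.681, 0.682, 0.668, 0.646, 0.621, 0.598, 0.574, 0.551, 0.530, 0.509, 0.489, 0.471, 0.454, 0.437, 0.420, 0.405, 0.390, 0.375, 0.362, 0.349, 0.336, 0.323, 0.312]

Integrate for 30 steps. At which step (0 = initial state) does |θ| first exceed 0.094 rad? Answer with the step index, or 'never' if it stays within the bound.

apply F[0]=-9.627 → step 1: x=-0.001, v=-0.143, θ=-0.070, ω=0.338
apply F[1]=-4.251 → step 2: x=-0.005, v=-0.202, θ=-0.062, ω=0.459
apply F[2]=-1.619 → step 3: x=-0.009, v=-0.220, θ=-0.052, ω=0.477
apply F[3]=-0.345 → step 4: x=-0.013, v=-0.219, θ=-0.043, ω=0.451
apply F[4]=+0.257 → step 5: x=-0.018, v=-0.210, θ=-0.034, ω=0.407
apply F[5]=+0.531 → step 6: x=-0.022, v=-0.198, θ=-0.027, ω=0.358
apply F[6]=+0.644 → step 7: x=-0.026, v=-0.185, θ=-0.020, ω=0.311
apply F[7]=+0.681 → step 8: x=-0.029, v=-0.172, θ=-0.014, ω=0.268
apply F[8]=+0.682 → step 9: x=-0.033, v=-0.159, θ=-0.009, ω=0.230
apply F[9]=+0.668 → step 10: x=-0.036, v=-0.148, θ=-0.005, ω=0.195
apply F[10]=+0.646 → step 11: x=-0.038, v=-0.137, θ=-0.002, ω=0.166
apply F[11]=+0.621 → step 12: x=-0.041, v=-0.127, θ=0.001, ω=0.140
apply F[12]=+0.598 → step 13: x=-0.044, v=-0.118, θ=0.004, ω=0.117
apply F[13]=+0.574 → step 14: x=-0.046, v=-0.109, θ=0.006, ω=0.098
apply F[14]=+0.551 → step 15: x=-0.048, v=-0.102, θ=0.008, ω=0.081
apply F[15]=+0.530 → step 16: x=-0.050, v=-0.094, θ=0.009, ω=0.066
apply F[16]=+0.509 → step 17: x=-0.052, v=-0.088, θ=0.011, ω=0.053
apply F[17]=+0.489 → step 18: x=-0.053, v=-0.081, θ=0.012, ω=0.043
apply F[18]=+0.471 → step 19: x=-0.055, v=-0.075, θ=0.012, ω=0.033
apply F[19]=+0.454 → step 20: x=-0.056, v=-0.070, θ=0.013, ω=0.025
apply F[20]=+0.437 → step 21: x=-0.058, v=-0.065, θ=0.013, ω=0.018
apply F[21]=+0.420 → step 22: x=-0.059, v=-0.060, θ=0.014, ω=0.012
apply F[22]=+0.405 → step 23: x=-0.060, v=-0.055, θ=0.014, ω=0.007
apply F[23]=+0.390 → step 24: x=-0.061, v=-0.051, θ=0.014, ω=0.003
apply F[24]=+0.375 → step 25: x=-0.062, v=-0.047, θ=0.014, ω=-0.001
apply F[25]=+0.362 → step 26: x=-0.063, v=-0.043, θ=0.014, ω=-0.004
apply F[26]=+0.349 → step 27: x=-0.064, v=-0.039, θ=0.014, ω=-0.006
apply F[27]=+0.336 → step 28: x=-0.065, v=-0.035, θ=0.014, ω=-0.009
apply F[28]=+0.323 → step 29: x=-0.065, v=-0.032, θ=0.013, ω=-0.010
apply F[29]=+0.312 → step 30: x=-0.066, v=-0.029, θ=0.013, ω=-0.012
max |θ| = 0.073 ≤ 0.094 over all 31 states.

Answer: never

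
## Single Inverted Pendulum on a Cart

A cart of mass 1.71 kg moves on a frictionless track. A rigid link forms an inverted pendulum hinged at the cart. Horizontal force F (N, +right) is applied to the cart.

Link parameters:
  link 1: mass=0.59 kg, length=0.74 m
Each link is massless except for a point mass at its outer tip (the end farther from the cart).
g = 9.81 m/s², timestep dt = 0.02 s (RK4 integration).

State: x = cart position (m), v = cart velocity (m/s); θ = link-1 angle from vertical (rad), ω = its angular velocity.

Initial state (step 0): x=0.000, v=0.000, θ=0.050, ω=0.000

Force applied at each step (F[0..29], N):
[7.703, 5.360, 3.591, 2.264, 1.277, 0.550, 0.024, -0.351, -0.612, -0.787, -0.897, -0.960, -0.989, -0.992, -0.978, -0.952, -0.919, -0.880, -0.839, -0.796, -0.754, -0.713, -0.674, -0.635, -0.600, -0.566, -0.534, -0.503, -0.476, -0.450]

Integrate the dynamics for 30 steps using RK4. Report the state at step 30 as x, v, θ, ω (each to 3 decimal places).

apply F[0]=+7.703 → step 1: x=0.001, v=0.087, θ=0.049, ω=-0.104
apply F[1]=+5.360 → step 2: x=0.003, v=0.146, θ=0.046, ω=-0.171
apply F[2]=+3.591 → step 3: x=0.007, v=0.185, θ=0.042, ω=-0.212
apply F[3]=+2.264 → step 4: x=0.010, v=0.209, θ=0.038, ω=-0.234
apply F[4]=+1.277 → step 5: x=0.015, v=0.221, θ=0.033, ω=-0.241
apply F[5]=+0.550 → step 6: x=0.019, v=0.226, θ=0.028, ω=-0.239
apply F[6]=+0.024 → step 7: x=0.024, v=0.224, θ=0.024, ω=-0.230
apply F[7]=-0.351 → step 8: x=0.028, v=0.219, θ=0.019, ω=-0.217
apply F[8]=-0.612 → step 9: x=0.032, v=0.210, θ=0.015, ω=-0.201
apply F[9]=-0.787 → step 10: x=0.037, v=0.200, θ=0.011, ω=-0.184
apply F[10]=-0.897 → step 11: x=0.040, v=0.189, θ=0.008, ω=-0.166
apply F[11]=-0.960 → step 12: x=0.044, v=0.178, θ=0.005, ω=-0.149
apply F[12]=-0.989 → step 13: x=0.048, v=0.166, θ=0.002, ω=-0.132
apply F[13]=-0.992 → step 14: x=0.051, v=0.154, θ=-0.001, ω=-0.117
apply F[14]=-0.978 → step 15: x=0.054, v=0.143, θ=-0.003, ω=-0.102
apply F[15]=-0.952 → step 16: x=0.056, v=0.132, θ=-0.005, ω=-0.088
apply F[16]=-0.919 → step 17: x=0.059, v=0.122, θ=-0.006, ω=-0.076
apply F[17]=-0.880 → step 18: x=0.061, v=0.112, θ=-0.008, ω=-0.064
apply F[18]=-0.839 → step 19: x=0.063, v=0.103, θ=-0.009, ω=-0.054
apply F[19]=-0.796 → step 20: x=0.065, v=0.094, θ=-0.010, ω=-0.045
apply F[20]=-0.754 → step 21: x=0.067, v=0.086, θ=-0.011, ω=-0.037
apply F[21]=-0.713 → step 22: x=0.069, v=0.078, θ=-0.012, ω=-0.029
apply F[22]=-0.674 → step 23: x=0.070, v=0.071, θ=-0.012, ω=-0.023
apply F[23]=-0.635 → step 24: x=0.072, v=0.064, θ=-0.012, ω=-0.017
apply F[24]=-0.600 → step 25: x=0.073, v=0.058, θ=-0.013, ω=-0.012
apply F[25]=-0.566 → step 26: x=0.074, v=0.053, θ=-0.013, ω=-0.008
apply F[26]=-0.534 → step 27: x=0.075, v=0.047, θ=-0.013, ω=-0.004
apply F[27]=-0.503 → step 28: x=0.076, v=0.042, θ=-0.013, ω=-0.001
apply F[28]=-0.476 → step 29: x=0.077, v=0.038, θ=-0.013, ω=0.002
apply F[29]=-0.450 → step 30: x=0.077, v=0.033, θ=-0.013, ω=0.005

Answer: x=0.077, v=0.033, θ=-0.013, ω=0.005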